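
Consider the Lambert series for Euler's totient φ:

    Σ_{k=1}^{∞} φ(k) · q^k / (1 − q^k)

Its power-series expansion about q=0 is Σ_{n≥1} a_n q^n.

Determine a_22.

q^22  k|22↦φ(k): 22:10 11:10 2:1 1:1  a_22=22

a_22 = 22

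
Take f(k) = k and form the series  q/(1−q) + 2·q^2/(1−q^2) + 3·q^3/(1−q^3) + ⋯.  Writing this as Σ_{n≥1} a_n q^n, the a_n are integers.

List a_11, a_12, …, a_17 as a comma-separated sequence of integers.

[q^11] f(1)=1,f(11)=11 ⇒ 12
n=12: 12·1 6·2 4·3 3·4 2·6 1·12  f→[12+6+4+3+2+1]=28
q^13  k|13↦f(k): 13:13 1:1  a_13=14
n=14: 14·1 7·2 2·7 1·14  f→[14+7+2+1]=24
[q^15] f(15)=15,f(5)=5,f(3)=3,f(1)=1 ⇒ 24
q^16  k|16↦f(k): 16:16 8:8 4:4 2:2 1:1  a_16=31
q^17  k|17↦f(k): 17:17 1:1  a_17=18

12, 28, 14, 24, 24, 31, 18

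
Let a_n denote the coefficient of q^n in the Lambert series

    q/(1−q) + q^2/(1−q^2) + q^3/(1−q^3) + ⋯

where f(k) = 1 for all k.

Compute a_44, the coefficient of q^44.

a_44 = 6

q^44  k|44↦f(k): 44:1 22:1 11:1 4:1 2:1 1:1  a_44=6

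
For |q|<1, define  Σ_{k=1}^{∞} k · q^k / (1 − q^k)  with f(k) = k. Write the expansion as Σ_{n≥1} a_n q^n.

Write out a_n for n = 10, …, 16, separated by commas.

18, 12, 28, 14, 24, 24, 31

d|10:{10,5,2,1}  Σf=10+5+2+1=18
q^11  k|11↦f(k): 1:1 11:11  a_11=12
d|12:{1,2,3,4,6,12}  Σf=1+2+3+4+6+12=28
n=13: 13·1 1·13  f→[13+1]=14
q^14  k|14↦f(k): 14:14 7:7 2:2 1:1  a_14=24
[q^15] f(1)=1,f(3)=3,f(5)=5,f(15)=15 ⇒ 24
q^16  k|16↦f(k): 16:16 8:8 4:4 2:2 1:1  a_16=31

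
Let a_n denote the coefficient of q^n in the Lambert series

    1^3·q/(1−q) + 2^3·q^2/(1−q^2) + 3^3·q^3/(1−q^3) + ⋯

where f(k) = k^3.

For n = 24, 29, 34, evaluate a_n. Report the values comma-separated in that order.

16380, 24390, 44226

q^24  k|24↦f(k): 24:13824 12:1728 8:512 6:216 4:64 3:27 2:8 1:1  a_24=16380
n=29: 29·1 1·29  f→[24389+1]=24390
n=34: 1·34 2·17 17·2 34·1  f→[1+8+4913+39304]=44226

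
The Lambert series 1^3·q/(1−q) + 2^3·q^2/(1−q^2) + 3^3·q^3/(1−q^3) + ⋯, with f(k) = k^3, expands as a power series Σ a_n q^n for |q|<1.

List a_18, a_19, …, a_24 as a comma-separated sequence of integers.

6813, 6860, 9198, 9632, 11988, 12168, 16380

d|18:{1,2,3,6,9,18}  Σf=1+8+27+216+729+5832=6813
q^19  k|19↦f(k): 1:1 19:6859  a_19=6860
n=20: 20·1 10·2 5·4 4·5 2·10 1·20  f→[8000+1000+125+64+8+1]=9198
n=21: 1·21 3·7 7·3 21·1  f→[1+27+343+9261]=9632
n=22: 1·22 2·11 11·2 22·1  f→[1+8+1331+10648]=11988
q^23  k|23↦f(k): 23:12167 1:1  a_23=12168
n=24: 24·1 12·2 8·3 6·4 4·6 3·8 2·12 1·24  f→[13824+1728+512+216+64+27+8+1]=16380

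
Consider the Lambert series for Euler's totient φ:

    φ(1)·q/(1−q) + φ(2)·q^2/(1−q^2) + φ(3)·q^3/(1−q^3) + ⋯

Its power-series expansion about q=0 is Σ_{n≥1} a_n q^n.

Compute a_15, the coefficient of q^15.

[q^15] φ(15)=8,φ(5)=4,φ(3)=2,φ(1)=1 ⇒ 15

a_15 = 15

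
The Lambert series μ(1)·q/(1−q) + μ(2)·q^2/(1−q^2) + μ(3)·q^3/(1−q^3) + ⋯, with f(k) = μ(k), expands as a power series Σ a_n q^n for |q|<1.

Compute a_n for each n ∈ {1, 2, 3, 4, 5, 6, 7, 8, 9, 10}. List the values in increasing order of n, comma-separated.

1, 0, 0, 0, 0, 0, 0, 0, 0, 0

d|1:{1}  Σμ=1=1
q^2  k|2↦μ(k): 1:1 2:-1  a_2=0
n=3: 3·1 1·3  μ→[(-1)+1]=0
[q^4] μ(4)=0,μ(2)=-1,μ(1)=1 ⇒ 0
d|5:{5,1}  Σμ=(-1)+1=0
d|6:{1,2,3,6}  Σμ=1+(-1)+(-1)+1=0
[q^7] μ(7)=-1,μ(1)=1 ⇒ 0
q^8  k|8↦μ(k): 1:1 2:-1 4:0 8:0  a_8=0
d|9:{9,3,1}  Σμ=0+(-1)+1=0
[q^10] μ(10)=1,μ(5)=-1,μ(2)=-1,μ(1)=1 ⇒ 0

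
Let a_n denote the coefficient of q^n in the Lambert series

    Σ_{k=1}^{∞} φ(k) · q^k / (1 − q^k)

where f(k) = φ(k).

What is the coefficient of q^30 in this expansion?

n=30: 1·30 2·15 3·10 5·6 6·5 10·3 15·2 30·1  φ→[1+1+2+4+2+4+8+8]=30

a_30 = 30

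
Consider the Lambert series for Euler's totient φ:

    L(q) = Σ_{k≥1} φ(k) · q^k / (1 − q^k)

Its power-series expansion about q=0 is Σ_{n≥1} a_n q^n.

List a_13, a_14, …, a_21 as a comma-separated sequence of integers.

[q^13] φ(13)=12,φ(1)=1 ⇒ 13
n=14: 1·14 2·7 7·2 14·1  φ→[1+1+6+6]=14
[q^15] φ(1)=1,φ(3)=2,φ(5)=4,φ(15)=8 ⇒ 15
q^16  k|16↦φ(k): 1:1 2:1 4:2 8:4 16:8  a_16=16
n=17: 17·1 1·17  φ→[16+1]=17
[q^18] φ(18)=6,φ(9)=6,φ(6)=2,φ(3)=2,φ(2)=1,φ(1)=1 ⇒ 18
n=19: 19·1 1·19  φ→[18+1]=19
q^20  k|20↦φ(k): 1:1 2:1 4:2 5:4 10:4 20:8  a_20=20
q^21  k|21↦φ(k): 21:12 7:6 3:2 1:1  a_21=21

13, 14, 15, 16, 17, 18, 19, 20, 21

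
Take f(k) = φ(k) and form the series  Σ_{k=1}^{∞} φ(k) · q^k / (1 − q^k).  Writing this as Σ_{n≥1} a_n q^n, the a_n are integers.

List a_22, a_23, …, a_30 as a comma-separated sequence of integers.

[q^22] φ(22)=10,φ(11)=10,φ(2)=1,φ(1)=1 ⇒ 22
q^23  k|23↦φ(k): 1:1 23:22  a_23=23
q^24  k|24↦φ(k): 1:1 2:1 3:2 4:2 6:2 8:4 12:4 24:8  a_24=24
n=25: 1·25 5·5 25·1  φ→[1+4+20]=25
[q^26] φ(1)=1,φ(2)=1,φ(13)=12,φ(26)=12 ⇒ 26
q^27  k|27↦φ(k): 1:1 3:2 9:6 27:18  a_27=27
q^28  k|28↦φ(k): 28:12 14:6 7:6 4:2 2:1 1:1  a_28=28
q^29  k|29↦φ(k): 29:28 1:1  a_29=29
n=30: 1·30 2·15 3·10 5·6 6·5 10·3 15·2 30·1  φ→[1+1+2+4+2+4+8+8]=30

22, 23, 24, 25, 26, 27, 28, 29, 30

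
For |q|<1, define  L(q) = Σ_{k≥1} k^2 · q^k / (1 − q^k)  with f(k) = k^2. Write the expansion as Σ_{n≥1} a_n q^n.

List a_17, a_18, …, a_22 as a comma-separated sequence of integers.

290, 455, 362, 546, 500, 610

n=17: 17·1 1·17  f→[289+1]=290
q^18  k|18↦f(k): 18:324 9:81 6:36 3:9 2:4 1:1  a_18=455
d|19:{1,19}  Σf=1+361=362
q^20  k|20↦f(k): 1:1 2:4 4:16 5:25 10:100 20:400  a_20=546
q^21  k|21↦f(k): 1:1 3:9 7:49 21:441  a_21=500
n=22: 22·1 11·2 2·11 1·22  f→[484+121+4+1]=610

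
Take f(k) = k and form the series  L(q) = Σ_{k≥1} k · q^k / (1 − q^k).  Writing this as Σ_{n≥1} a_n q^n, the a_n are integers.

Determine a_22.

q^22  k|22↦f(k): 1:1 2:2 11:11 22:22  a_22=36

a_22 = 36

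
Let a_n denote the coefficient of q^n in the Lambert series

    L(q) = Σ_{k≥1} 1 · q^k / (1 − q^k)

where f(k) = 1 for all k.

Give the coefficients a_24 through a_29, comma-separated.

8, 3, 4, 4, 6, 2

n=24: 24·1 12·2 8·3 6·4 4·6 3·8 2·12 1·24  f→[1+1+1+1+1+1+1+1]=8
[q^25] f(25)=1,f(5)=1,f(1)=1 ⇒ 3
q^26  k|26↦f(k): 26:1 13:1 2:1 1:1  a_26=4
[q^27] f(27)=1,f(9)=1,f(3)=1,f(1)=1 ⇒ 4
d|28:{1,2,4,7,14,28}  Σf=1+1+1+1+1+1=6
n=29: 1·29 29·1  f→[1+1]=2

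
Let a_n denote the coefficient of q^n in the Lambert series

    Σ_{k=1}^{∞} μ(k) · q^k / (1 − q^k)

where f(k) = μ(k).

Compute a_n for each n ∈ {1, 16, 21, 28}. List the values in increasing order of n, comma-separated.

q^1  k|1↦μ(k): 1:1  a_1=1
[q^16] μ(16)=0,μ(8)=0,μ(4)=0,μ(2)=-1,μ(1)=1 ⇒ 0
n=21: 1·21 3·7 7·3 21·1  μ→[1+(-1)+(-1)+1]=0
n=28: 1·28 2·14 4·7 7·4 14·2 28·1  μ→[1+(-1)+0+(-1)+1+0]=0

1, 0, 0, 0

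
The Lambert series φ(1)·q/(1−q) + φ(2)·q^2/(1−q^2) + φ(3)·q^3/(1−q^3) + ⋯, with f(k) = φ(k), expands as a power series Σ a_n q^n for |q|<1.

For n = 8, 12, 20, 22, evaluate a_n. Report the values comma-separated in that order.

d|8:{8,4,2,1}  Σφ=4+2+1+1=8
q^12  k|12↦φ(k): 1:1 2:1 3:2 4:2 6:2 12:4  a_12=12
n=20: 20·1 10·2 5·4 4·5 2·10 1·20  φ→[8+4+4+2+1+1]=20
q^22  k|22↦φ(k): 1:1 2:1 11:10 22:10  a_22=22

8, 12, 20, 22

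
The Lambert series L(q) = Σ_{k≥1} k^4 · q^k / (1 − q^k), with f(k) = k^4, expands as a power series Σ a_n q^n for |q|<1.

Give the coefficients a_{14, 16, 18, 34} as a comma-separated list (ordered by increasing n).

[q^14] f(1)=1,f(2)=16,f(7)=2401,f(14)=38416 ⇒ 40834
q^16  k|16↦f(k): 16:65536 8:4096 4:256 2:16 1:1  a_16=69905
n=18: 1·18 2·9 3·6 6·3 9·2 18·1  f→[1+16+81+1296+6561+104976]=112931
n=34: 34·1 17·2 2·17 1·34  f→[1336336+83521+16+1]=1419874

40834, 69905, 112931, 1419874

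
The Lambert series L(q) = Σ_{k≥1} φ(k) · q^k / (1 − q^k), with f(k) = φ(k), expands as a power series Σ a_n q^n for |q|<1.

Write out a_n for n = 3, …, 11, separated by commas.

q^3  k|3↦φ(k): 1:1 3:2  a_3=3
d|4:{4,2,1}  Σφ=2+1+1=4
q^5  k|5↦φ(k): 5:4 1:1  a_5=5
d|6:{6,3,2,1}  Σφ=2+2+1+1=6
[q^7] φ(7)=6,φ(1)=1 ⇒ 7
d|8:{1,2,4,8}  Σφ=1+1+2+4=8
d|9:{1,3,9}  Σφ=1+2+6=9
n=10: 10·1 5·2 2·5 1·10  φ→[4+4+1+1]=10
n=11: 11·1 1·11  φ→[10+1]=11

3, 4, 5, 6, 7, 8, 9, 10, 11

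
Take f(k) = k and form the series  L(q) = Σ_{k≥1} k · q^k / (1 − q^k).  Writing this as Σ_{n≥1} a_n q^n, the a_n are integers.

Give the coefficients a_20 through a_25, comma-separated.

n=20: 1·20 2·10 4·5 5·4 10·2 20·1  f→[1+2+4+5+10+20]=42
d|21:{1,3,7,21}  Σf=1+3+7+21=32
q^22  k|22↦f(k): 1:1 2:2 11:11 22:22  a_22=36
d|23:{1,23}  Σf=1+23=24
[q^24] f(24)=24,f(12)=12,f(8)=8,f(6)=6,f(4)=4,f(3)=3,f(2)=2,f(1)=1 ⇒ 60
[q^25] f(25)=25,f(5)=5,f(1)=1 ⇒ 31

42, 32, 36, 24, 60, 31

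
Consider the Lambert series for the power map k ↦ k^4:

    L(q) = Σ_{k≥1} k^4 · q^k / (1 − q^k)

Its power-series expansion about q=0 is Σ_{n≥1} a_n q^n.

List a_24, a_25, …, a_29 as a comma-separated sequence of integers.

d|24:{1,2,3,4,6,8,12,24}  Σf=1+16+81+256+1296+4096+20736+331776=358258
n=25: 25·1 5·5 1·25  f→[390625+625+1]=391251
d|26:{1,2,13,26}  Σf=1+16+28561+456976=485554
q^27  k|27↦f(k): 1:1 3:81 9:6561 27:531441  a_27=538084
q^28  k|28↦f(k): 28:614656 14:38416 7:2401 4:256 2:16 1:1  a_28=655746
[q^29] f(29)=707281,f(1)=1 ⇒ 707282

358258, 391251, 485554, 538084, 655746, 707282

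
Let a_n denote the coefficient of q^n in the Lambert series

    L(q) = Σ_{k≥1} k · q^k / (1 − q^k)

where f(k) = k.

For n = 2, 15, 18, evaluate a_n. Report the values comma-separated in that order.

q^2  k|2↦f(k): 2:2 1:1  a_2=3
d|15:{15,5,3,1}  Σf=15+5+3+1=24
[q^18] f(1)=1,f(2)=2,f(3)=3,f(6)=6,f(9)=9,f(18)=18 ⇒ 39

3, 24, 39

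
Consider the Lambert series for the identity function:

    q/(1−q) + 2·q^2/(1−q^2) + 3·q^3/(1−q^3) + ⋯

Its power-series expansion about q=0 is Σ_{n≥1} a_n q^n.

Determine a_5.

q^5  k|5↦f(k): 5:5 1:1  a_5=6

a_5 = 6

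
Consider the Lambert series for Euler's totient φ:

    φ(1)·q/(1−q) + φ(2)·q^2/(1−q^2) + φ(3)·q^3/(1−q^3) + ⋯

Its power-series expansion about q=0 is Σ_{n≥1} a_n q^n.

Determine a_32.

d|32:{32,16,8,4,2,1}  Σφ=16+8+4+2+1+1=32

a_32 = 32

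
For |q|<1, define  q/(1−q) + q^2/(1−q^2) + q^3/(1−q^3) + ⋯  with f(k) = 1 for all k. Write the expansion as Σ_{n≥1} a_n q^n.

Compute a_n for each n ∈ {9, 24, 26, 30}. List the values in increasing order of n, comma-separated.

d|9:{1,3,9}  Σf=1+1+1=3
n=24: 1·24 2·12 3·8 4·6 6·4 8·3 12·2 24·1  f→[1+1+1+1+1+1+1+1]=8
d|26:{26,13,2,1}  Σf=1+1+1+1=4
d|30:{30,15,10,6,5,3,2,1}  Σf=1+1+1+1+1+1+1+1=8

3, 8, 4, 8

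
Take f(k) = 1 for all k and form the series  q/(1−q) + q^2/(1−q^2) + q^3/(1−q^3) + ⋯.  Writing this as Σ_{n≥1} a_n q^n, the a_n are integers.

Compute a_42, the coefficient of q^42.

q^42  k|42↦f(k): 1:1 2:1 3:1 6:1 7:1 14:1 21:1 42:1  a_42=8

a_42 = 8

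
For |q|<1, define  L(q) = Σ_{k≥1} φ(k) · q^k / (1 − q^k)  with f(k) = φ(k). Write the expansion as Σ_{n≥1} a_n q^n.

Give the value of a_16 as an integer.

q^16  k|16↦φ(k): 1:1 2:1 4:2 8:4 16:8  a_16=16

a_16 = 16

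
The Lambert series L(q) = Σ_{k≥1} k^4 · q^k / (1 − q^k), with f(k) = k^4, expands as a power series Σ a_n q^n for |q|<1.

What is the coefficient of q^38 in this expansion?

q^38  k|38↦f(k): 1:1 2:16 19:130321 38:2085136  a_38=2215474

a_38 = 2215474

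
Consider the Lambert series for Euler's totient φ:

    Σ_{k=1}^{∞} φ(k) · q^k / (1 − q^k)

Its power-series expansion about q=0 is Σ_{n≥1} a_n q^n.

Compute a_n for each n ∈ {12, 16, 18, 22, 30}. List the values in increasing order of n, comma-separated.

n=12: 1·12 2·6 3·4 4·3 6·2 12·1  φ→[1+1+2+2+2+4]=12
q^16  k|16↦φ(k): 16:8 8:4 4:2 2:1 1:1  a_16=16
d|18:{1,2,3,6,9,18}  Σφ=1+1+2+2+6+6=18
q^22  k|22↦φ(k): 1:1 2:1 11:10 22:10  a_22=22
n=30: 30·1 15·2 10·3 6·5 5·6 3·10 2·15 1·30  φ→[8+8+4+2+4+2+1+1]=30

12, 16, 18, 22, 30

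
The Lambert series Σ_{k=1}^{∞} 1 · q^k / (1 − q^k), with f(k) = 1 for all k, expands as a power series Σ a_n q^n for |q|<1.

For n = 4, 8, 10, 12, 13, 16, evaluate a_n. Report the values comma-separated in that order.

3, 4, 4, 6, 2, 5

[q^4] f(1)=1,f(2)=1,f(4)=1 ⇒ 3
q^8  k|8↦f(k): 8:1 4:1 2:1 1:1  a_8=4
d|10:{1,2,5,10}  Σf=1+1+1+1=4
q^12  k|12↦f(k): 1:1 2:1 3:1 4:1 6:1 12:1  a_12=6
[q^13] f(13)=1,f(1)=1 ⇒ 2
[q^16] f(16)=1,f(8)=1,f(4)=1,f(2)=1,f(1)=1 ⇒ 5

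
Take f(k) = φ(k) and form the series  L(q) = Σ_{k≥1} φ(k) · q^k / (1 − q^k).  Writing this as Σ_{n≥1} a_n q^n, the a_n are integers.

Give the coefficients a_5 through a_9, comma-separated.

n=5: 1·5 5·1  φ→[1+4]=5
q^6  k|6↦φ(k): 6:2 3:2 2:1 1:1  a_6=6
n=7: 1·7 7·1  φ→[1+6]=7
[q^8] φ(8)=4,φ(4)=2,φ(2)=1,φ(1)=1 ⇒ 8
d|9:{1,3,9}  Σφ=1+2+6=9

5, 6, 7, 8, 9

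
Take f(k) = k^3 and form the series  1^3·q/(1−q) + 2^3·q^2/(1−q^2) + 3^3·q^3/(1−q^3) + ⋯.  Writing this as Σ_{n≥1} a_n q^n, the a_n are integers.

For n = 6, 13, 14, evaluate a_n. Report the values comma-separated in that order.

[q^6] f(1)=1,f(2)=8,f(3)=27,f(6)=216 ⇒ 252
d|13:{1,13}  Σf=1+2197=2198
d|14:{14,7,2,1}  Σf=2744+343+8+1=3096

252, 2198, 3096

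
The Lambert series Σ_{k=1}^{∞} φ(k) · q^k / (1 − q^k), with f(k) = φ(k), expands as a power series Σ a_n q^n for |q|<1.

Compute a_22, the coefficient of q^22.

d|22:{22,11,2,1}  Σφ=10+10+1+1=22

a_22 = 22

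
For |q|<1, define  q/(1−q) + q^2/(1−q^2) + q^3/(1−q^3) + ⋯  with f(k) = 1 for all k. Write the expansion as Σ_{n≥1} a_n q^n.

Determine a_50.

a_50 = 6

q^50  k|50↦f(k): 1:1 2:1 5:1 10:1 25:1 50:1  a_50=6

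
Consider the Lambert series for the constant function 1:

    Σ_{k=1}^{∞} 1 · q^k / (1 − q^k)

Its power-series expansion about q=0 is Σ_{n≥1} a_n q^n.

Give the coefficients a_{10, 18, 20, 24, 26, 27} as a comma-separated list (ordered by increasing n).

q^10  k|10↦f(k): 1:1 2:1 5:1 10:1  a_10=4
d|18:{18,9,6,3,2,1}  Σf=1+1+1+1+1+1=6
[q^20] f(1)=1,f(2)=1,f(4)=1,f(5)=1,f(10)=1,f(20)=1 ⇒ 6
[q^24] f(24)=1,f(12)=1,f(8)=1,f(6)=1,f(4)=1,f(3)=1,f(2)=1,f(1)=1 ⇒ 8
d|26:{26,13,2,1}  Σf=1+1+1+1=4
n=27: 1·27 3·9 9·3 27·1  f→[1+1+1+1]=4

4, 6, 6, 8, 4, 4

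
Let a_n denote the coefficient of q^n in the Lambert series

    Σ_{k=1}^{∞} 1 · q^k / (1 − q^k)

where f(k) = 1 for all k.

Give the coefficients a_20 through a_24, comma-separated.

6, 4, 4, 2, 8

n=20: 20·1 10·2 5·4 4·5 2·10 1·20  f→[1+1+1+1+1+1]=6
q^21  k|21↦f(k): 21:1 7:1 3:1 1:1  a_21=4
n=22: 22·1 11·2 2·11 1·22  f→[1+1+1+1]=4
[q^23] f(23)=1,f(1)=1 ⇒ 2
q^24  k|24↦f(k): 24:1 12:1 8:1 6:1 4:1 3:1 2:1 1:1  a_24=8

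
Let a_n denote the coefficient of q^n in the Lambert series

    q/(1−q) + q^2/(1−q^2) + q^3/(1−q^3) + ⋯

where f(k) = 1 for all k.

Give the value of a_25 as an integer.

d|25:{1,5,25}  Σf=1+1+1=3

a_25 = 3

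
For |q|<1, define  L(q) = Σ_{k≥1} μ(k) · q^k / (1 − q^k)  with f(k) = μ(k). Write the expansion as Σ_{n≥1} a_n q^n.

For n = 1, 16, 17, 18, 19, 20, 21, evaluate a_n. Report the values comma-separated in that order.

q^1  k|1↦μ(k): 1:1  a_1=1
n=16: 16·1 8·2 4·4 2·8 1·16  μ→[0+0+0+(-1)+1]=0
[q^17] μ(1)=1,μ(17)=-1 ⇒ 0
[q^18] μ(1)=1,μ(2)=-1,μ(3)=-1,μ(6)=1,μ(9)=0,μ(18)=0 ⇒ 0
n=19: 19·1 1·19  μ→[(-1)+1]=0
n=20: 20·1 10·2 5·4 4·5 2·10 1·20  μ→[0+1+(-1)+0+(-1)+1]=0
d|21:{1,3,7,21}  Σμ=1+(-1)+(-1)+1=0

1, 0, 0, 0, 0, 0, 0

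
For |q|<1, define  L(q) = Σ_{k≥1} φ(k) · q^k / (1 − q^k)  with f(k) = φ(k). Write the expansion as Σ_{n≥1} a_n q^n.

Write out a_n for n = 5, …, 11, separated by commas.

[q^5] φ(1)=1,φ(5)=4 ⇒ 5
q^6  k|6↦φ(k): 1:1 2:1 3:2 6:2  a_6=6
q^7  k|7↦φ(k): 7:6 1:1  a_7=7
q^8  k|8↦φ(k): 8:4 4:2 2:1 1:1  a_8=8
[q^9] φ(1)=1,φ(3)=2,φ(9)=6 ⇒ 9
n=10: 1·10 2·5 5·2 10·1  φ→[1+1+4+4]=10
d|11:{1,11}  Σφ=1+10=11

5, 6, 7, 8, 9, 10, 11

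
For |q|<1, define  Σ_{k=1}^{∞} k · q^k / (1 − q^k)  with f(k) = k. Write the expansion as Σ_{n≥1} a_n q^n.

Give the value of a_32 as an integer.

q^32  k|32↦f(k): 1:1 2:2 4:4 8:8 16:16 32:32  a_32=63

a_32 = 63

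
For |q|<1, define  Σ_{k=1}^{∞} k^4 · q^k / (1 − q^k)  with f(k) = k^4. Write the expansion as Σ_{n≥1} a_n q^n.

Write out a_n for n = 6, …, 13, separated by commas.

1394, 2402, 4369, 6643, 10642, 14642, 22386, 28562

n=6: 1·6 2·3 3·2 6·1  f→[1+16+81+1296]=1394
d|7:{1,7}  Σf=1+2401=2402
[q^8] f(1)=1,f(2)=16,f(4)=256,f(8)=4096 ⇒ 4369
n=9: 9·1 3·3 1·9  f→[6561+81+1]=6643
q^10  k|10↦f(k): 10:10000 5:625 2:16 1:1  a_10=10642
d|11:{1,11}  Σf=1+14641=14642
q^12  k|12↦f(k): 12:20736 6:1296 4:256 3:81 2:16 1:1  a_12=22386
[q^13] f(1)=1,f(13)=28561 ⇒ 28562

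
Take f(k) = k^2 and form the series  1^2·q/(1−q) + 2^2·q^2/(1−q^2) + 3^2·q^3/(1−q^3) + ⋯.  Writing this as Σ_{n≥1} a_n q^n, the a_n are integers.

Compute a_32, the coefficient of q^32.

a_32 = 1365

[q^32] f(32)=1024,f(16)=256,f(8)=64,f(4)=16,f(2)=4,f(1)=1 ⇒ 1365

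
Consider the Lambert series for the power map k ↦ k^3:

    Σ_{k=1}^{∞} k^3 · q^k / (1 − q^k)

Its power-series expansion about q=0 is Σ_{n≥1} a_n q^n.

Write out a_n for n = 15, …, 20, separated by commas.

3528, 4681, 4914, 6813, 6860, 9198

[q^15] f(1)=1,f(3)=27,f(5)=125,f(15)=3375 ⇒ 3528
n=16: 1·16 2·8 4·4 8·2 16·1  f→[1+8+64+512+4096]=4681
[q^17] f(17)=4913,f(1)=1 ⇒ 4914
q^18  k|18↦f(k): 1:1 2:8 3:27 6:216 9:729 18:5832  a_18=6813
n=19: 19·1 1·19  f→[6859+1]=6860
n=20: 1·20 2·10 4·5 5·4 10·2 20·1  f→[1+8+64+125+1000+8000]=9198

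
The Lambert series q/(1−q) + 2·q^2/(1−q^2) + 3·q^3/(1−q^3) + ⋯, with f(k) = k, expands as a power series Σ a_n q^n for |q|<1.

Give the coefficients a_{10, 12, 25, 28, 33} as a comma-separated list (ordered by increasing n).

q^10  k|10↦f(k): 10:10 5:5 2:2 1:1  a_10=18
d|12:{12,6,4,3,2,1}  Σf=12+6+4+3+2+1=28
d|25:{25,5,1}  Σf=25+5+1=31
n=28: 28·1 14·2 7·4 4·7 2·14 1·28  f→[28+14+7+4+2+1]=56
d|33:{1,3,11,33}  Σf=1+3+11+33=48

18, 28, 31, 56, 48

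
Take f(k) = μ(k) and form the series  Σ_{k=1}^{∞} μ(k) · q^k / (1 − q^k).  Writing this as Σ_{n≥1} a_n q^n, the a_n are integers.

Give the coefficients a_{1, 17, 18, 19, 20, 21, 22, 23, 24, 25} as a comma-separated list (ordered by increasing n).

d|1:{1}  Σμ=1=1
n=17: 17·1 1·17  μ→[(-1)+1]=0
n=18: 1·18 2·9 3·6 6·3 9·2 18·1  μ→[1+(-1)+(-1)+1+0+0]=0
n=19: 1·19 19·1  μ→[1+(-1)]=0
q^20  k|20↦μ(k): 20:0 10:1 5:-1 4:0 2:-1 1:1  a_20=0
q^21  k|21↦μ(k): 21:1 7:-1 3:-1 1:1  a_21=0
n=22: 22·1 11·2 2·11 1·22  μ→[1+(-1)+(-1)+1]=0
n=23: 23·1 1·23  μ→[(-1)+1]=0
[q^24] μ(1)=1,μ(2)=-1,μ(3)=-1,μ(4)=0,μ(6)=1,μ(8)=0,μ(12)=0,μ(24)=0 ⇒ 0
q^25  k|25↦μ(k): 25:0 5:-1 1:1  a_25=0

1, 0, 0, 0, 0, 0, 0, 0, 0, 0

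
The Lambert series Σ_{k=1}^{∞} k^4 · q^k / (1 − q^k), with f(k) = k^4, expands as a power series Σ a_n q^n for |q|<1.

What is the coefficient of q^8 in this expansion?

q^8  k|8↦f(k): 8:4096 4:256 2:16 1:1  a_8=4369

a_8 = 4369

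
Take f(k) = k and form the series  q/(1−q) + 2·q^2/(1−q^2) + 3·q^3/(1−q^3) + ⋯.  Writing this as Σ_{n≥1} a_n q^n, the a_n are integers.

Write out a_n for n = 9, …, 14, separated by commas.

13, 18, 12, 28, 14, 24

d|9:{1,3,9}  Σf=1+3+9=13
n=10: 10·1 5·2 2·5 1·10  f→[10+5+2+1]=18
d|11:{11,1}  Σf=11+1=12
n=12: 1·12 2·6 3·4 4·3 6·2 12·1  f→[1+2+3+4+6+12]=28
n=13: 1·13 13·1  f→[1+13]=14
q^14  k|14↦f(k): 14:14 7:7 2:2 1:1  a_14=24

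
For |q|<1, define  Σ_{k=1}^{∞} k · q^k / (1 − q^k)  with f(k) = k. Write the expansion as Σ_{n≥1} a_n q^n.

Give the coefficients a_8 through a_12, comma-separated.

15, 13, 18, 12, 28

d|8:{1,2,4,8}  Σf=1+2+4+8=15
n=9: 9·1 3·3 1·9  f→[9+3+1]=13
q^10  k|10↦f(k): 1:1 2:2 5:5 10:10  a_10=18
d|11:{11,1}  Σf=11+1=12
n=12: 1·12 2·6 3·4 4·3 6·2 12·1  f→[1+2+3+4+6+12]=28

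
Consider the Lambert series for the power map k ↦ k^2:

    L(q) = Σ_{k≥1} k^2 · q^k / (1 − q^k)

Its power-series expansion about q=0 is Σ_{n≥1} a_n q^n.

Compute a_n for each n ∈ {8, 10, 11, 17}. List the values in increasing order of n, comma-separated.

q^8  k|8↦f(k): 1:1 2:4 4:16 8:64  a_8=85
q^10  k|10↦f(k): 10:100 5:25 2:4 1:1  a_10=130
[q^11] f(1)=1,f(11)=121 ⇒ 122
q^17  k|17↦f(k): 17:289 1:1  a_17=290

85, 130, 122, 290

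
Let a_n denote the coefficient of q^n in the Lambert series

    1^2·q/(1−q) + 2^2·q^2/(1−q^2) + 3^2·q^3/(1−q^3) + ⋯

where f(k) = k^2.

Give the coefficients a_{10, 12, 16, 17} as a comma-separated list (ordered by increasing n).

d|10:{10,5,2,1}  Σf=100+25+4+1=130
[q^12] f(1)=1,f(2)=4,f(3)=9,f(4)=16,f(6)=36,f(12)=144 ⇒ 210
[q^16] f(16)=256,f(8)=64,f(4)=16,f(2)=4,f(1)=1 ⇒ 341
d|17:{1,17}  Σf=1+289=290

130, 210, 341, 290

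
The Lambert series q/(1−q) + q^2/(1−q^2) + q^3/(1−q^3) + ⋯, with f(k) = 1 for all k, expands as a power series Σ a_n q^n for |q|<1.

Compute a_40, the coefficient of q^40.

d|40:{40,20,10,8,5,4,2,1}  Σf=1+1+1+1+1+1+1+1=8

a_40 = 8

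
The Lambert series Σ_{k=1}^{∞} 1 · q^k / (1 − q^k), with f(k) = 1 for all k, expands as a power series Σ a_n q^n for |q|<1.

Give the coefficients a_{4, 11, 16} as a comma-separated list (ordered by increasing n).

3, 2, 5

d|4:{4,2,1}  Σf=1+1+1=3
q^11  k|11↦f(k): 1:1 11:1  a_11=2
d|16:{1,2,4,8,16}  Σf=1+1+1+1+1=5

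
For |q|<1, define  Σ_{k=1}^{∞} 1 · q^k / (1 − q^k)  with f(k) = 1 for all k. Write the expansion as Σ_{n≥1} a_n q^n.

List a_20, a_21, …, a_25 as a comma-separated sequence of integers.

6, 4, 4, 2, 8, 3

[q^20] f(20)=1,f(10)=1,f(5)=1,f(4)=1,f(2)=1,f(1)=1 ⇒ 6
n=21: 1·21 3·7 7·3 21·1  f→[1+1+1+1]=4
d|22:{1,2,11,22}  Σf=1+1+1+1=4
n=23: 23·1 1·23  f→[1+1]=2
q^24  k|24↦f(k): 1:1 2:1 3:1 4:1 6:1 8:1 12:1 24:1  a_24=8
d|25:{25,5,1}  Σf=1+1+1=3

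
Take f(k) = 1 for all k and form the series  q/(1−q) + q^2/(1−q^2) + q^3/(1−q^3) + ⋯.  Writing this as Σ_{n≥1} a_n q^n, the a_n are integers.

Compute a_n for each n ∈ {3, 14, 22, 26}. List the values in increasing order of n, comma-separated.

2, 4, 4, 4

q^3  k|3↦f(k): 3:1 1:1  a_3=2
n=14: 14·1 7·2 2·7 1·14  f→[1+1+1+1]=4
n=22: 22·1 11·2 2·11 1·22  f→[1+1+1+1]=4
d|26:{1,2,13,26}  Σf=1+1+1+1=4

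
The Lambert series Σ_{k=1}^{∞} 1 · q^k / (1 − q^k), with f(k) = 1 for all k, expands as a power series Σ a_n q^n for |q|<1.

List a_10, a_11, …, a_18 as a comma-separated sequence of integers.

[q^10] f(10)=1,f(5)=1,f(2)=1,f(1)=1 ⇒ 4
[q^11] f(11)=1,f(1)=1 ⇒ 2
n=12: 12·1 6·2 4·3 3·4 2·6 1·12  f→[1+1+1+1+1+1]=6
d|13:{1,13}  Σf=1+1=2
q^14  k|14↦f(k): 1:1 2:1 7:1 14:1  a_14=4
d|15:{1,3,5,15}  Σf=1+1+1+1=4
q^16  k|16↦f(k): 16:1 8:1 4:1 2:1 1:1  a_16=5
d|17:{1,17}  Σf=1+1=2
q^18  k|18↦f(k): 18:1 9:1 6:1 3:1 2:1 1:1  a_18=6

4, 2, 6, 2, 4, 4, 5, 2, 6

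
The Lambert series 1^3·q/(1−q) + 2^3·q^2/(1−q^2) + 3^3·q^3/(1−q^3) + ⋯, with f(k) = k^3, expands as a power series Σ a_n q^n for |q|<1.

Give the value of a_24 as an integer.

a_24 = 16380

n=24: 1·24 2·12 3·8 4·6 6·4 8·3 12·2 24·1  f→[1+8+27+64+216+512+1728+13824]=16380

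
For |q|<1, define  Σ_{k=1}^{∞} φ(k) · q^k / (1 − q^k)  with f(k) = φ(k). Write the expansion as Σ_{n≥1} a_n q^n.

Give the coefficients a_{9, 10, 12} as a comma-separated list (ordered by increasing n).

n=9: 9·1 3·3 1·9  φ→[6+2+1]=9
q^10  k|10↦φ(k): 10:4 5:4 2:1 1:1  a_10=10
[q^12] φ(12)=4,φ(6)=2,φ(4)=2,φ(3)=2,φ(2)=1,φ(1)=1 ⇒ 12

9, 10, 12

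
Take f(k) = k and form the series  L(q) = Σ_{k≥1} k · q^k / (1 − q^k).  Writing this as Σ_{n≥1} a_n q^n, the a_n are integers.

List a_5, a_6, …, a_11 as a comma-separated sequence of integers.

6, 12, 8, 15, 13, 18, 12

d|5:{1,5}  Σf=1+5=6
q^6  k|6↦f(k): 1:1 2:2 3:3 6:6  a_6=12
d|7:{7,1}  Σf=7+1=8
q^8  k|8↦f(k): 8:8 4:4 2:2 1:1  a_8=15
q^9  k|9↦f(k): 1:1 3:3 9:9  a_9=13
q^10  k|10↦f(k): 1:1 2:2 5:5 10:10  a_10=18
q^11  k|11↦f(k): 1:1 11:11  a_11=12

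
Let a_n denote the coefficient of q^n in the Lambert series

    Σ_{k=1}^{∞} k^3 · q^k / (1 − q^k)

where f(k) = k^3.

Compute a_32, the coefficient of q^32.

a_32 = 37449

d|32:{1,2,4,8,16,32}  Σf=1+8+64+512+4096+32768=37449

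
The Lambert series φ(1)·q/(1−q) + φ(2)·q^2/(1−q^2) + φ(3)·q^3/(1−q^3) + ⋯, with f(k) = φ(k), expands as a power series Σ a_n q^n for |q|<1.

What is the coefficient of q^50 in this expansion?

n=50: 1·50 2·25 5·10 10·5 25·2 50·1  φ→[1+1+4+4+20+20]=50

a_50 = 50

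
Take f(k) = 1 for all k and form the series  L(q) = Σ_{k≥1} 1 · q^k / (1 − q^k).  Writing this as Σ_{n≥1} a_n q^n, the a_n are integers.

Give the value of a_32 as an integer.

a_32 = 6

q^32  k|32↦f(k): 32:1 16:1 8:1 4:1 2:1 1:1  a_32=6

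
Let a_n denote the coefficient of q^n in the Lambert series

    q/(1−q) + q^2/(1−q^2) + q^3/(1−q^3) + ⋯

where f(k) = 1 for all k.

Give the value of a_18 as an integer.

d|18:{1,2,3,6,9,18}  Σf=1+1+1+1+1+1=6

a_18 = 6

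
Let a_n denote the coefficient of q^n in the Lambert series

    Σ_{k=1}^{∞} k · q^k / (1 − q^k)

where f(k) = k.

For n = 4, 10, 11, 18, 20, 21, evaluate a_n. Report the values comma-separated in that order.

d|4:{1,2,4}  Σf=1+2+4=7
q^10  k|10↦f(k): 10:10 5:5 2:2 1:1  a_10=18
q^11  k|11↦f(k): 11:11 1:1  a_11=12
[q^18] f(18)=18,f(9)=9,f(6)=6,f(3)=3,f(2)=2,f(1)=1 ⇒ 39
n=20: 1·20 2·10 4·5 5·4 10·2 20·1  f→[1+2+4+5+10+20]=42
d|21:{21,7,3,1}  Σf=21+7+3+1=32

7, 18, 12, 39, 42, 32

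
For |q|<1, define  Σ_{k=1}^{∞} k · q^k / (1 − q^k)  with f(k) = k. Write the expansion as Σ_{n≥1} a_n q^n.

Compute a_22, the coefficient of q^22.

n=22: 1·22 2·11 11·2 22·1  f→[1+2+11+22]=36

a_22 = 36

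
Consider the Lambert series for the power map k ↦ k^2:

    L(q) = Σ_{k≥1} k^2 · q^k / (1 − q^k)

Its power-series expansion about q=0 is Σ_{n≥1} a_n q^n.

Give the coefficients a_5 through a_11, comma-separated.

26, 50, 50, 85, 91, 130, 122

n=5: 5·1 1·5  f→[25+1]=26
[q^6] f(1)=1,f(2)=4,f(3)=9,f(6)=36 ⇒ 50
[q^7] f(7)=49,f(1)=1 ⇒ 50
n=8: 8·1 4·2 2·4 1·8  f→[64+16+4+1]=85
[q^9] f(9)=81,f(3)=9,f(1)=1 ⇒ 91
[q^10] f(1)=1,f(2)=4,f(5)=25,f(10)=100 ⇒ 130
q^11  k|11↦f(k): 11:121 1:1  a_11=122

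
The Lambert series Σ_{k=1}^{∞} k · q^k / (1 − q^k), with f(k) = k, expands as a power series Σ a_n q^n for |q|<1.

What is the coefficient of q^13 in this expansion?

a_13 = 14

q^13  k|13↦f(k): 1:1 13:13  a_13=14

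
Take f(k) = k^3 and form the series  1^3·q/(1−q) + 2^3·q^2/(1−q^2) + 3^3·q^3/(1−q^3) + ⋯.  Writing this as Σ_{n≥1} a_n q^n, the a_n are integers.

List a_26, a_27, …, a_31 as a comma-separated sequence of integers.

19782, 20440, 25112, 24390, 31752, 29792

n=26: 1·26 2·13 13·2 26·1  f→[1+8+2197+17576]=19782
n=27: 1·27 3·9 9·3 27·1  f→[1+27+729+19683]=20440
[q^28] f(28)=21952,f(14)=2744,f(7)=343,f(4)=64,f(2)=8,f(1)=1 ⇒ 25112
[q^29] f(1)=1,f(29)=24389 ⇒ 24390
d|30:{30,15,10,6,5,3,2,1}  Σf=27000+3375+1000+216+125+27+8+1=31752
[q^31] f(1)=1,f(31)=29791 ⇒ 29792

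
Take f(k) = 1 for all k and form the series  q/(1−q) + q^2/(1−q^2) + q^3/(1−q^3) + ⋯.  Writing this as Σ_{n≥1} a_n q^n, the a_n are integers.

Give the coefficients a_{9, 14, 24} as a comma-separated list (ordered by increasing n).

q^9  k|9↦f(k): 9:1 3:1 1:1  a_9=3
[q^14] f(14)=1,f(7)=1,f(2)=1,f(1)=1 ⇒ 4
q^24  k|24↦f(k): 24:1 12:1 8:1 6:1 4:1 3:1 2:1 1:1  a_24=8

3, 4, 8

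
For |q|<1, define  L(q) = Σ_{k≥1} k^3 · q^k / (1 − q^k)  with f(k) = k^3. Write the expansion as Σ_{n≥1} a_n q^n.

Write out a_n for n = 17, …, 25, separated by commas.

n=17: 17·1 1·17  f→[4913+1]=4914
[q^18] f(1)=1,f(2)=8,f(3)=27,f(6)=216,f(9)=729,f(18)=5832 ⇒ 6813
[q^19] f(1)=1,f(19)=6859 ⇒ 6860
q^20  k|20↦f(k): 1:1 2:8 4:64 5:125 10:1000 20:8000  a_20=9198
n=21: 21·1 7·3 3·7 1·21  f→[9261+343+27+1]=9632
[q^22] f(22)=10648,f(11)=1331,f(2)=8,f(1)=1 ⇒ 11988
n=23: 1·23 23·1  f→[1+12167]=12168
[q^24] f(1)=1,f(2)=8,f(3)=27,f(4)=64,f(6)=216,f(8)=512,f(12)=1728,f(24)=13824 ⇒ 16380
[q^25] f(25)=15625,f(5)=125,f(1)=1 ⇒ 15751

4914, 6813, 6860, 9198, 9632, 11988, 12168, 16380, 15751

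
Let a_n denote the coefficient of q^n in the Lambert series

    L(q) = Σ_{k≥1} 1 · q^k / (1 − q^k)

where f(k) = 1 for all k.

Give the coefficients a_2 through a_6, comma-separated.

d|2:{1,2}  Σf=1+1=2
[q^3] f(3)=1,f(1)=1 ⇒ 2
[q^4] f(4)=1,f(2)=1,f(1)=1 ⇒ 3
q^5  k|5↦f(k): 5:1 1:1  a_5=2
n=6: 6·1 3·2 2·3 1·6  f→[1+1+1+1]=4

2, 2, 3, 2, 4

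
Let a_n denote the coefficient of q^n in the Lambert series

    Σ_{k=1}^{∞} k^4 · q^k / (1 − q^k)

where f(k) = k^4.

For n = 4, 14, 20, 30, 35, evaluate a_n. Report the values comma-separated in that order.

273, 40834, 170898, 872644, 1503652

n=4: 1·4 2·2 4·1  f→[1+16+256]=273
d|14:{14,7,2,1}  Σf=38416+2401+16+1=40834
d|20:{20,10,5,4,2,1}  Σf=160000+10000+625+256+16+1=170898
n=30: 1·30 2·15 3·10 5·6 6·5 10·3 15·2 30·1  f→[1+16+81+625+1296+10000+50625+810000]=872644
[q^35] f(1)=1,f(5)=625,f(7)=2401,f(35)=1500625 ⇒ 1503652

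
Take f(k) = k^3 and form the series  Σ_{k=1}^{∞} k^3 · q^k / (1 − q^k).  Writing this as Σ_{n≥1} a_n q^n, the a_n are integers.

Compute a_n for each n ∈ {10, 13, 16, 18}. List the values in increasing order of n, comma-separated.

1134, 2198, 4681, 6813

n=10: 10·1 5·2 2·5 1·10  f→[1000+125+8+1]=1134
d|13:{13,1}  Σf=2197+1=2198
n=16: 1·16 2·8 4·4 8·2 16·1  f→[1+8+64+512+4096]=4681
[q^18] f(18)=5832,f(9)=729,f(6)=216,f(3)=27,f(2)=8,f(1)=1 ⇒ 6813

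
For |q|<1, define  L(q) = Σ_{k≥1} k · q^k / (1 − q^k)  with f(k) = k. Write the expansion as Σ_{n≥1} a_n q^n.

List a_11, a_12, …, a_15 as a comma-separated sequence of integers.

d|11:{11,1}  Σf=11+1=12
d|12:{12,6,4,3,2,1}  Σf=12+6+4+3+2+1=28
n=13: 13·1 1·13  f→[13+1]=14
[q^14] f(1)=1,f(2)=2,f(7)=7,f(14)=14 ⇒ 24
d|15:{1,3,5,15}  Σf=1+3+5+15=24

12, 28, 14, 24, 24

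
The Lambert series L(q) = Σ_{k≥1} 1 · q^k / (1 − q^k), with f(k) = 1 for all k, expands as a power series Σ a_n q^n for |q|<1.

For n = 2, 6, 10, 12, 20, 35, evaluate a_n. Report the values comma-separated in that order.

2, 4, 4, 6, 6, 4

d|2:{2,1}  Σf=1+1=2
[q^6] f(6)=1,f(3)=1,f(2)=1,f(1)=1 ⇒ 4
q^10  k|10↦f(k): 1:1 2:1 5:1 10:1  a_10=4
d|12:{1,2,3,4,6,12}  Σf=1+1+1+1+1+1=6
[q^20] f(20)=1,f(10)=1,f(5)=1,f(4)=1,f(2)=1,f(1)=1 ⇒ 6
d|35:{1,5,7,35}  Σf=1+1+1+1=4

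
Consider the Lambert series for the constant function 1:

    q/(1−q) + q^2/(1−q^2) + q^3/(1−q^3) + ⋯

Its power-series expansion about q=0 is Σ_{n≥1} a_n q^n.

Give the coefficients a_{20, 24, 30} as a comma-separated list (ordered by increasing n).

6, 8, 8

[q^20] f(1)=1,f(2)=1,f(4)=1,f(5)=1,f(10)=1,f(20)=1 ⇒ 6
n=24: 1·24 2·12 3·8 4·6 6·4 8·3 12·2 24·1  f→[1+1+1+1+1+1+1+1]=8
q^30  k|30↦f(k): 30:1 15:1 10:1 6:1 5:1 3:1 2:1 1:1  a_30=8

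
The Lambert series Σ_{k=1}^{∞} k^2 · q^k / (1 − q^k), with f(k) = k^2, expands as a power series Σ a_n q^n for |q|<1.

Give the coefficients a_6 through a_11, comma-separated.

q^6  k|6↦f(k): 6:36 3:9 2:4 1:1  a_6=50
q^7  k|7↦f(k): 7:49 1:1  a_7=50
d|8:{1,2,4,8}  Σf=1+4+16+64=85
d|9:{1,3,9}  Σf=1+9+81=91
q^10  k|10↦f(k): 10:100 5:25 2:4 1:1  a_10=130
q^11  k|11↦f(k): 11:121 1:1  a_11=122

50, 50, 85, 91, 130, 122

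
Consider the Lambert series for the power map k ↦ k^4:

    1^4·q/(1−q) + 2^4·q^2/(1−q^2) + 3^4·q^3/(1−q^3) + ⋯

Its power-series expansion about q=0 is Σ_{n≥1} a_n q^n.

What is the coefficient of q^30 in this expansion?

q^30  k|30↦f(k): 1:1 2:16 3:81 5:625 6:1296 10:10000 15:50625 30:810000  a_30=872644

a_30 = 872644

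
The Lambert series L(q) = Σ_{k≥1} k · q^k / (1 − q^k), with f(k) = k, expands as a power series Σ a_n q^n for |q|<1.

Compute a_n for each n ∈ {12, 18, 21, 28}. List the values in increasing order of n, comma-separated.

n=12: 12·1 6·2 4·3 3·4 2·6 1·12  f→[12+6+4+3+2+1]=28
n=18: 1·18 2·9 3·6 6·3 9·2 18·1  f→[1+2+3+6+9+18]=39
d|21:{1,3,7,21}  Σf=1+3+7+21=32
[q^28] f(28)=28,f(14)=14,f(7)=7,f(4)=4,f(2)=2,f(1)=1 ⇒ 56

28, 39, 32, 56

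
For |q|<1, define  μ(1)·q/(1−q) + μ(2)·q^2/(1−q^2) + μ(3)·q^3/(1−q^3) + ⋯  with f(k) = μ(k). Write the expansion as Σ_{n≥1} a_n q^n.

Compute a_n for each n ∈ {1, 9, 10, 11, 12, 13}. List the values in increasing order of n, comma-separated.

1, 0, 0, 0, 0, 0

n=1: 1·1  μ→[1]=1
d|9:{9,3,1}  Σμ=0+(-1)+1=0
d|10:{10,5,2,1}  Σμ=1+(-1)+(-1)+1=0
[q^11] μ(11)=-1,μ(1)=1 ⇒ 0
q^12  k|12↦μ(k): 1:1 2:-1 3:-1 4:0 6:1 12:0  a_12=0
n=13: 13·1 1·13  μ→[(-1)+1]=0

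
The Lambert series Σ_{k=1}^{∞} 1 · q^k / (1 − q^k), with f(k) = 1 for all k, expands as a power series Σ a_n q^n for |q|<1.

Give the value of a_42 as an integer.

a_42 = 8

q^42  k|42↦f(k): 1:1 2:1 3:1 6:1 7:1 14:1 21:1 42:1  a_42=8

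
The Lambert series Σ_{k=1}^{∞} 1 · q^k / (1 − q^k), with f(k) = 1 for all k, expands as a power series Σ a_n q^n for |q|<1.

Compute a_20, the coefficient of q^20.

a_20 = 6

[q^20] f(1)=1,f(2)=1,f(4)=1,f(5)=1,f(10)=1,f(20)=1 ⇒ 6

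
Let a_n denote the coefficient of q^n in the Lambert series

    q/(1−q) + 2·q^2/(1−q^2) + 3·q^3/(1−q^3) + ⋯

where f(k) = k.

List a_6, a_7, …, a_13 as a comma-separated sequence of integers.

12, 8, 15, 13, 18, 12, 28, 14

[q^6] f(1)=1,f(2)=2,f(3)=3,f(6)=6 ⇒ 12
n=7: 7·1 1·7  f→[7+1]=8
[q^8] f(8)=8,f(4)=4,f(2)=2,f(1)=1 ⇒ 15
d|9:{1,3,9}  Σf=1+3+9=13
q^10  k|10↦f(k): 10:10 5:5 2:2 1:1  a_10=18
[q^11] f(1)=1,f(11)=11 ⇒ 12
n=12: 12·1 6·2 4·3 3·4 2·6 1·12  f→[12+6+4+3+2+1]=28
n=13: 13·1 1·13  f→[13+1]=14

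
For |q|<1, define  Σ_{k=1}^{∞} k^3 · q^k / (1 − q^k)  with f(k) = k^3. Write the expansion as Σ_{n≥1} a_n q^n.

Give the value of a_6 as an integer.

a_6 = 252

n=6: 1·6 2·3 3·2 6·1  f→[1+8+27+216]=252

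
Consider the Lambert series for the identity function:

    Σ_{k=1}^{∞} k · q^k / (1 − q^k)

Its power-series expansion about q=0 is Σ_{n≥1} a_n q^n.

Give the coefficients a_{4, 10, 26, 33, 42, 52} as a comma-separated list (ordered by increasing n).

d|4:{1,2,4}  Σf=1+2+4=7
q^10  k|10↦f(k): 10:10 5:5 2:2 1:1  a_10=18
q^26  k|26↦f(k): 26:26 13:13 2:2 1:1  a_26=42
d|33:{33,11,3,1}  Σf=33+11+3+1=48
d|42:{42,21,14,7,6,3,2,1}  Σf=42+21+14+7+6+3+2+1=96
q^52  k|52↦f(k): 1:1 2:2 4:4 13:13 26:26 52:52  a_52=98

7, 18, 42, 48, 96, 98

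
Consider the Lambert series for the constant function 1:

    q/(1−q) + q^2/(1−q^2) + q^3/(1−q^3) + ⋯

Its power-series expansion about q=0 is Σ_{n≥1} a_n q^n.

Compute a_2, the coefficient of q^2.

[q^2] f(2)=1,f(1)=1 ⇒ 2

a_2 = 2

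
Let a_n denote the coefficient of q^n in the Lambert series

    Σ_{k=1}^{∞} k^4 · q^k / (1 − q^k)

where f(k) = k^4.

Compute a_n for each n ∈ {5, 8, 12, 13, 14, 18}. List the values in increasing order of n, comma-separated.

626, 4369, 22386, 28562, 40834, 112931

q^5  k|5↦f(k): 1:1 5:625  a_5=626
[q^8] f(1)=1,f(2)=16,f(4)=256,f(8)=4096 ⇒ 4369
q^12  k|12↦f(k): 12:20736 6:1296 4:256 3:81 2:16 1:1  a_12=22386
q^13  k|13↦f(k): 13:28561 1:1  a_13=28562
q^14  k|14↦f(k): 14:38416 7:2401 2:16 1:1  a_14=40834
q^18  k|18↦f(k): 1:1 2:16 3:81 6:1296 9:6561 18:104976  a_18=112931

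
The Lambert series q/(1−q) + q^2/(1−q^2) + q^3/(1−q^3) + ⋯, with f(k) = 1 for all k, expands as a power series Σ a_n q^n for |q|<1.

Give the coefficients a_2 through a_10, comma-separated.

n=2: 2·1 1·2  f→[1+1]=2
d|3:{1,3}  Σf=1+1=2
q^4  k|4↦f(k): 4:1 2:1 1:1  a_4=3
n=5: 1·5 5·1  f→[1+1]=2
d|6:{6,3,2,1}  Σf=1+1+1+1=4
[q^7] f(1)=1,f(7)=1 ⇒ 2
d|8:{8,4,2,1}  Σf=1+1+1+1=4
d|9:{1,3,9}  Σf=1+1+1=3
d|10:{10,5,2,1}  Σf=1+1+1+1=4

2, 2, 3, 2, 4, 2, 4, 3, 4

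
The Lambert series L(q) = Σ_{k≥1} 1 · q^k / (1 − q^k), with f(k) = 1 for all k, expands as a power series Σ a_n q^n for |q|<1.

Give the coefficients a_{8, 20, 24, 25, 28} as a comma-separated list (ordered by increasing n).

q^8  k|8↦f(k): 8:1 4:1 2:1 1:1  a_8=4
[q^20] f(20)=1,f(10)=1,f(5)=1,f(4)=1,f(2)=1,f(1)=1 ⇒ 6
d|24:{24,12,8,6,4,3,2,1}  Σf=1+1+1+1+1+1+1+1=8
n=25: 1·25 5·5 25·1  f→[1+1+1]=3
n=28: 1·28 2·14 4·7 7·4 14·2 28·1  f→[1+1+1+1+1+1]=6

4, 6, 8, 3, 6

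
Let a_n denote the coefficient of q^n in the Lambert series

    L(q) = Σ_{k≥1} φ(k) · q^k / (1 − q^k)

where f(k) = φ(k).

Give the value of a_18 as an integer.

n=18: 18·1 9·2 6·3 3·6 2·9 1·18  φ→[6+6+2+2+1+1]=18

a_18 = 18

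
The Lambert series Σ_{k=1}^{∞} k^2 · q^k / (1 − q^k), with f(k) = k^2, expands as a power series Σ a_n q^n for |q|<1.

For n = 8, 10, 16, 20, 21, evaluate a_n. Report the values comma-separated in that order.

d|8:{8,4,2,1}  Σf=64+16+4+1=85
n=10: 1·10 2·5 5·2 10·1  f→[1+4+25+100]=130
n=16: 16·1 8·2 4·4 2·8 1·16  f→[256+64+16+4+1]=341
d|20:{20,10,5,4,2,1}  Σf=400+100+25+16+4+1=546
n=21: 21·1 7·3 3·7 1·21  f→[441+49+9+1]=500

85, 130, 341, 546, 500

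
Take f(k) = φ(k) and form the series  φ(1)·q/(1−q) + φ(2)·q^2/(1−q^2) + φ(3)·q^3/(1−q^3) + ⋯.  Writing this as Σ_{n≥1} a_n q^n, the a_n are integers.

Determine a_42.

q^42  k|42↦φ(k): 1:1 2:1 3:2 6:2 7:6 14:6 21:12 42:12  a_42=42

a_42 = 42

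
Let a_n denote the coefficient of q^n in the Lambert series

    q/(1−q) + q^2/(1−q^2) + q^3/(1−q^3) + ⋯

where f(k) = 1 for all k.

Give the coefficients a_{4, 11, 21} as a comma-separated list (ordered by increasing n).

3, 2, 4

n=4: 4·1 2·2 1·4  f→[1+1+1]=3
q^11  k|11↦f(k): 1:1 11:1  a_11=2
[q^21] f(21)=1,f(7)=1,f(3)=1,f(1)=1 ⇒ 4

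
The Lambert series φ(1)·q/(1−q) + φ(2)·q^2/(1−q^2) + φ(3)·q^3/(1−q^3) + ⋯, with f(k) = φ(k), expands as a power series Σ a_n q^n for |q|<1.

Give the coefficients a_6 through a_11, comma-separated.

[q^6] φ(1)=1,φ(2)=1,φ(3)=2,φ(6)=2 ⇒ 6
[q^7] φ(7)=6,φ(1)=1 ⇒ 7
n=8: 8·1 4·2 2·4 1·8  φ→[4+2+1+1]=8
d|9:{9,3,1}  Σφ=6+2+1=9
q^10  k|10↦φ(k): 10:4 5:4 2:1 1:1  a_10=10
n=11: 11·1 1·11  φ→[10+1]=11

6, 7, 8, 9, 10, 11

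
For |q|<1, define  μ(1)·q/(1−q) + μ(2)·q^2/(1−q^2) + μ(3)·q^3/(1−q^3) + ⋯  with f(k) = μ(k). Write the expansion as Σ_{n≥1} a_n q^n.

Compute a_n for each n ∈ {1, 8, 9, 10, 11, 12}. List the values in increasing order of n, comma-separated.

1, 0, 0, 0, 0, 0

q^1  k|1↦μ(k): 1:1  a_1=1
q^8  k|8↦μ(k): 8:0 4:0 2:-1 1:1  a_8=0
q^9  k|9↦μ(k): 1:1 3:-1 9:0  a_9=0
n=10: 10·1 5·2 2·5 1·10  μ→[1+(-1)+(-1)+1]=0
d|11:{1,11}  Σμ=1+(-1)=0
n=12: 12·1 6·2 4·3 3·4 2·6 1·12  μ→[0+1+0+(-1)+(-1)+1]=0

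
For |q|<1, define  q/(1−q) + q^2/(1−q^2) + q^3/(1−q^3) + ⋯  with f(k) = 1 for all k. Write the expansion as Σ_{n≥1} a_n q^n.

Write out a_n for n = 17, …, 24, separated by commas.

2, 6, 2, 6, 4, 4, 2, 8

q^17  k|17↦f(k): 1:1 17:1  a_17=2
q^18  k|18↦f(k): 18:1 9:1 6:1 3:1 2:1 1:1  a_18=6
d|19:{19,1}  Σf=1+1=2
q^20  k|20↦f(k): 1:1 2:1 4:1 5:1 10:1 20:1  a_20=6
d|21:{21,7,3,1}  Σf=1+1+1+1=4
n=22: 1·22 2·11 11·2 22·1  f→[1+1+1+1]=4
[q^23] f(1)=1,f(23)=1 ⇒ 2
d|24:{24,12,8,6,4,3,2,1}  Σf=1+1+1+1+1+1+1+1=8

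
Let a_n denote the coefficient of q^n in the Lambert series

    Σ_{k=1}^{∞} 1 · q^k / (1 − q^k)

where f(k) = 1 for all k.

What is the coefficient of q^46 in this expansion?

q^46  k|46↦f(k): 46:1 23:1 2:1 1:1  a_46=4

a_46 = 4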